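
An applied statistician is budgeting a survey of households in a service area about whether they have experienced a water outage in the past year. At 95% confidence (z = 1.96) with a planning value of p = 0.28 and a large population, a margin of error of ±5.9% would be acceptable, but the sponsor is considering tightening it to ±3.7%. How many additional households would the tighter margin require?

343

At ±5.9%: n = 1.96² × 0.2016 / 0.059² ≈ 222.48 → 223.
At ±3.7%: n = 1.96² × 0.2016 / 0.037² ≈ 565.72 → 566.
Additional respondents: 566 − 223 = 343.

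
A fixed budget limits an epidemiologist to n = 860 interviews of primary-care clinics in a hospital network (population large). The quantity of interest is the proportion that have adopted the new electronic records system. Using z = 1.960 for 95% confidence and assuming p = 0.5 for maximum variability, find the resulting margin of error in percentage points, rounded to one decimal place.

3.3

SE(p̂) = √[p(1−p)/n] = √[0.2500/860] = 0.01705.
E = z × SE = 1.960 × 0.01705 = 0.03342, or 3.3 percentage points.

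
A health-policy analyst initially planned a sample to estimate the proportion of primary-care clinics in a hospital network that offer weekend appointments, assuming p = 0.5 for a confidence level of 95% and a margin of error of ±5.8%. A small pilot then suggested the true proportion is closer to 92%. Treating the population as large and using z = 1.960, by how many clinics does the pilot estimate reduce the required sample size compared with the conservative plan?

Conservative (p = 0.5): n = 1.960² × 0.25 / 0.058² ≈ 285.49 → 286.
Using p = 0.92: p(1−p) = 0.0736, so n = 1.960² × 0.0736 / 0.058² ≈ 84.05 → 85.
Reduction: 286 − 85 = 201.

201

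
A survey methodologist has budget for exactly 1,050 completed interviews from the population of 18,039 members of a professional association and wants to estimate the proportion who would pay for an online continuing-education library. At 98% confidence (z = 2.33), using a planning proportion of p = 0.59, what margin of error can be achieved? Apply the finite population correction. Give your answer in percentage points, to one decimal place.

3.4

Finite-population factor: (N−n)/(N−1) = (18039−1050)/(18039−1) = 0.9418.
SE(p̂) = √[p(1−p)/n · (N−n)/(N−1)] = √[0.2419/1050 × 0.9418] = 0.01473.
E = z × SE = 2.33 × 0.01473 = 0.03432 ≈ 3.4 percentage points.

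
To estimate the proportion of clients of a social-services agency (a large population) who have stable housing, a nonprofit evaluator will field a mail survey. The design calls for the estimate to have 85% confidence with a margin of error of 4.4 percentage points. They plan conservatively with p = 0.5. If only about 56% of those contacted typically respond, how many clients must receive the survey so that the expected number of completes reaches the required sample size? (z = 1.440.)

479

Completed interviews needed: n₀ = 1.440² × 0.2500 / 0.044² ≈ 267.77 → 268.
At a 56% response rate, contacts needed = 268 / 0.56 ≈ 478.57 → 479.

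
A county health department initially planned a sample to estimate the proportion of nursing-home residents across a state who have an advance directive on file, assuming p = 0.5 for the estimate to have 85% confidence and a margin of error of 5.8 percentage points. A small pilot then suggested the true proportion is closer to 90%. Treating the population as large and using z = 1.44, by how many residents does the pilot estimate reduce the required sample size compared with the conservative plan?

99

Conservative (p = 0.5): n = 1.44² × 0.25 / 0.058² ≈ 154.10 → 155.
Using p = 0.90: p(1−p) = 0.0900, so n = 1.44² × 0.0900 / 0.058² ≈ 55.48 → 56.
Reduction: 155 − 56 = 99.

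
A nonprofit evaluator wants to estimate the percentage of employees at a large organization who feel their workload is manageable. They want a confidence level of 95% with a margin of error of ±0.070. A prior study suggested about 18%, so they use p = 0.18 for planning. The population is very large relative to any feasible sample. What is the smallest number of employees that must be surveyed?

116

For 95% confidence, z = 1.960.
With p = 0.18, p(1−p) = 0.1476.
n = z²·p(1−p)/E² = 1.960² × 0.1476 / 0.070² = 3.8416 × 0.1476 / 0.004900 ≈ 115.72.
Rounding up gives n = 116.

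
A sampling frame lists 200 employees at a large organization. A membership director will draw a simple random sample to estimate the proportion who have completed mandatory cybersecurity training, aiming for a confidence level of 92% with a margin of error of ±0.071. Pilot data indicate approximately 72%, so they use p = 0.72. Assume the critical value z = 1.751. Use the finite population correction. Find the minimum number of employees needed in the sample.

Unadjusted: n₀ = 1.751² × 0.72 × 0.28 / 0.071² ≈ 122.62, so n₀ = 123.
Finite population correction with N = 200: n = n₀ / (1 + (n₀−1)/N) = 123 / (1 + 122/200) = 123 / 1.6100 ≈ 76.40.
Rounding up, n = 77.

77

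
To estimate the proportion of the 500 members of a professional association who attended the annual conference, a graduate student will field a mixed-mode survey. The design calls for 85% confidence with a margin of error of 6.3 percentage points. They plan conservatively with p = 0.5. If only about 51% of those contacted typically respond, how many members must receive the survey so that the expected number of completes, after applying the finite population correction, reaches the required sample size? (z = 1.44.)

Completed interviews needed (unadjusted): n₀ = 1.44² × 0.2500 / 0.063² ≈ 130.61 → 131.
FPC for N = 500: n = 131 / (1 + 130/500) = 131 / 1.2600 ≈ 103.97 → 104.
At a 51% response rate, contacts needed = 104 / 0.51 ≈ 203.92 → 204.

204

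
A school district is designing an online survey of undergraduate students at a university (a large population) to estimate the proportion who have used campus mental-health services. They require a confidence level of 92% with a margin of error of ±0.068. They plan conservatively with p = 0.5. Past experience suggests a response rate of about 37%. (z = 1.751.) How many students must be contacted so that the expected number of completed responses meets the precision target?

Completed interviews needed: n₀ = 1.751² × 0.2500 / 0.068² ≈ 165.77 → 166.
At a 37% response rate, contacts needed = 166 / 0.37 ≈ 448.65 → 449.

449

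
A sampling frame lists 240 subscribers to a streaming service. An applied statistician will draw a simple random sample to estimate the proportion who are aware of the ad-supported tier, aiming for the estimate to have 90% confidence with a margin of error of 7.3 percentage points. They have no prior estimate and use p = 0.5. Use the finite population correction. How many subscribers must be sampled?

84

For 90% confidence, z = 1.645.
Unadjusted: n₀ = 1.645² × 0.50 × 0.50 / 0.073² ≈ 126.95, so n₀ = 127.
Finite population correction with N = 240: n = n₀ / (1 + (n₀−1)/N) = 127 / (1 + 126/240) = 127 / 1.5250 ≈ 83.28.
Rounding up, n = 84.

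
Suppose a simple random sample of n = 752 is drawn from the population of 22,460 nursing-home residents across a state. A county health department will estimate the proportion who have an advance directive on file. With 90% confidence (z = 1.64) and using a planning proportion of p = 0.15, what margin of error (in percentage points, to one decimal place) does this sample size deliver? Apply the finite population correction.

2.1

Finite-population factor: (N−n)/(N−1) = (22460−752)/(22460−1) = 0.9666.
SE(p̂) = √[p(1−p)/n · (N−n)/(N−1)] = √[0.1275/752 × 0.9666] = 0.01280.
E = z × SE = 1.64 × 0.01280 = 0.02099 ≈ 2.1 percentage points.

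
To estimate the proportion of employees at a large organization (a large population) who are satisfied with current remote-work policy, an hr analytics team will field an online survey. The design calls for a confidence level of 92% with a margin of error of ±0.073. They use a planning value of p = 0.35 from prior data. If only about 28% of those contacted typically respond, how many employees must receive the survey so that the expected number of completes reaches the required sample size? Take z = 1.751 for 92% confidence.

Completed interviews needed: n₀ = 1.751² × 0.2275 / 0.073² ≈ 130.89 → 131.
At a 28% response rate, contacts needed = 131 / 0.28 ≈ 467.86 → 468.

468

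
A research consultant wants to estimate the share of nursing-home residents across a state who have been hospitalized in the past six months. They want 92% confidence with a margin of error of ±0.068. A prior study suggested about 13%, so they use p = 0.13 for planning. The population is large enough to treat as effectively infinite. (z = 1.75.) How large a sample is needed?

With p = 0.13, p(1−p) = 0.1131.
n = z²·p(1−p)/E² = 1.75² × 0.1131 / 0.068² = 3.0625 × 0.1131 / 0.004624 ≈ 74.91.
Rounding up gives n = 75.

75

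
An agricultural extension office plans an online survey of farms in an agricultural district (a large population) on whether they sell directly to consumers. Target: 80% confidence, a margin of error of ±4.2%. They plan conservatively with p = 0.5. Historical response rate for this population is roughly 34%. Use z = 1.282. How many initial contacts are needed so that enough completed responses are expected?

686

Completed interviews needed: n₀ = 1.282² × 0.2500 / 0.042² ≈ 232.93 → 233.
At a 34% response rate, contacts needed = 233 / 0.34 ≈ 685.29 → 686.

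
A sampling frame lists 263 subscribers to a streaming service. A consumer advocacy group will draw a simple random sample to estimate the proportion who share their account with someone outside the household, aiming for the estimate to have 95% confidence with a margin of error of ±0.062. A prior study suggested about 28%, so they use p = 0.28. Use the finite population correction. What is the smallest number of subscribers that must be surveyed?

115

For 95% confidence, z = 1.960.
Unadjusted: n₀ = 1.960² × 0.28 × 0.72 / 0.062² ≈ 201.47, so n₀ = 202.
Finite population correction with N = 263: n = n₀ / (1 + (n₀−1)/N) = 202 / (1 + 201/263) = 202 / 1.7643 ≈ 114.50.
Rounding up, n = 115.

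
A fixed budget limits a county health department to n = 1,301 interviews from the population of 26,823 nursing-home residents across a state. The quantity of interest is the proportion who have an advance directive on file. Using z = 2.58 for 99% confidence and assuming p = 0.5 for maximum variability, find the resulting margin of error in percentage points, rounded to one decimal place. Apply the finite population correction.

Finite-population factor: (N−n)/(N−1) = (26823−1301)/(26823−1) = 0.9515.
SE(p̂) = √[p(1−p)/n · (N−n)/(N−1)] = √[0.2500/1301 × 0.9515] = 0.01352.
E = z × SE = 2.58 × 0.01352 = 0.03489 ≈ 3.5 percentage points.

3.5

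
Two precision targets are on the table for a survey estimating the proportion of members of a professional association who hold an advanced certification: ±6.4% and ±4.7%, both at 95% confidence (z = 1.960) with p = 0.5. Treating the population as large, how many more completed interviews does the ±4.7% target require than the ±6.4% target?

At ±6.4%: n = 1.960² × 0.2500 / 0.064² ≈ 234.47 → 235.
At ±4.7%: n = 1.960² × 0.2500 / 0.047² ≈ 434.77 → 435.
Additional respondents: 435 − 235 = 200.

200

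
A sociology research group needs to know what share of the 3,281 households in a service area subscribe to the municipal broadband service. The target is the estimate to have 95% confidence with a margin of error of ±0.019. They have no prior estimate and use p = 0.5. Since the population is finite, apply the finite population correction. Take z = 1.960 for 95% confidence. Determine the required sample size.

1470

Unadjusted: n₀ = 1.960² × 0.50 × 0.50 / 0.019² ≈ 2660.39, so n₀ = 2661.
Finite population correction with N = 3,281: n = n₀ / (1 + (n₀−1)/N) = 2661 / (1 + 2660/3281) = 2661 / 1.8107 ≈ 1469.57.
Rounding up, n = 1470.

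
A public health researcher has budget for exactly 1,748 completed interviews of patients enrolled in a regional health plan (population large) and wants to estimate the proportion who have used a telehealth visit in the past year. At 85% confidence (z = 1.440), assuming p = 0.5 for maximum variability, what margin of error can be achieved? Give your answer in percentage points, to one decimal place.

SE(p̂) = √[p(1−p)/n] = √[0.2500/1748] = 0.01196.
E = z × SE = 1.440 × 0.01196 = 0.01722, or 1.7 percentage points.

1.7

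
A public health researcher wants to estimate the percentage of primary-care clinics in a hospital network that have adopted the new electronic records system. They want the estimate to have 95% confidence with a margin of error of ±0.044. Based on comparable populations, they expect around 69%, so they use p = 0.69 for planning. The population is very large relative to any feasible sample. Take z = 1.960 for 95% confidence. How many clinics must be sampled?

With p = 0.69, p(1−p) = 0.2139.
n = z²·p(1−p)/E² = 1.960² × 0.2139 / 0.044² = 3.8416 × 0.2139 / 0.001936 ≈ 424.44.
Rounding up gives n = 425.

425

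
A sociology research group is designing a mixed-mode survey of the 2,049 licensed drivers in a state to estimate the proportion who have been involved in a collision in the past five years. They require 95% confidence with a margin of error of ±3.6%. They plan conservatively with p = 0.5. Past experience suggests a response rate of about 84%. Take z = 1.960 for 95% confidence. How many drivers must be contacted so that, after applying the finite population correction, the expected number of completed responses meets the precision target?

649

Completed interviews needed (unadjusted): n₀ = 1.960² × 0.2500 / 0.036² ≈ 741.05 → 742.
FPC for N = 2,049: n = 742 / (1 + 741/2049) = 742 / 1.3616 ≈ 544.93 → 545.
At an 84% response rate, contacts needed = 545 / 0.84 ≈ 648.81 → 649.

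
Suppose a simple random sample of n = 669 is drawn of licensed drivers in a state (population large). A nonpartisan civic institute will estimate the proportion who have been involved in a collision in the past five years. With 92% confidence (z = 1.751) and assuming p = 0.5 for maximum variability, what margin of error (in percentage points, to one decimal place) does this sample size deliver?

SE(p̂) = √[p(1−p)/n] = √[0.2500/669] = 0.01933.
E = z × SE = 1.751 × 0.01933 = 0.03385, or 3.4 percentage points.

3.4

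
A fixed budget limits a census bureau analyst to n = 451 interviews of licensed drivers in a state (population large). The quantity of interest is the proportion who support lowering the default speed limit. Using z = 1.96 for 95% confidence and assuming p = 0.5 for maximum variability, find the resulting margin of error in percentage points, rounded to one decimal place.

SE(p̂) = √[p(1−p)/n] = √[0.2500/451] = 0.02354.
E = z × SE = 1.96 × 0.02354 = 0.04615, or 4.6 percentage points.

4.6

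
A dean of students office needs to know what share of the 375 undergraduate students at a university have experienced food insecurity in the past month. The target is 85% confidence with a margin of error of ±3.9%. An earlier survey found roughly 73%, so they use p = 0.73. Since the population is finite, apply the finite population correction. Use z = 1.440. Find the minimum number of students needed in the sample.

Unadjusted: n₀ = 1.440² × 0.73 × 0.27 / 0.039² ≈ 268.71, so n₀ = 269.
Finite population correction with N = 375: n = n₀ / (1 + (n₀−1)/N) = 269 / (1 + 268/375) = 269 / 1.7147 ≈ 156.88.
Rounding up, n = 157.

157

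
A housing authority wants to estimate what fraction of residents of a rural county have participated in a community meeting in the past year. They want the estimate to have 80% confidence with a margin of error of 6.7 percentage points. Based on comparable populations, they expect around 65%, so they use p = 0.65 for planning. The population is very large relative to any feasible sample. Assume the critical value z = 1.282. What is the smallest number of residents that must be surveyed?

With p = 0.65, p(1−p) = 0.2275.
n = z²·p(1−p)/E² = 1.282² × 0.2275 / 0.067² = 1.6435 × 0.2275 / 0.004489 ≈ 83.29.
Rounding up gives n = 84.

84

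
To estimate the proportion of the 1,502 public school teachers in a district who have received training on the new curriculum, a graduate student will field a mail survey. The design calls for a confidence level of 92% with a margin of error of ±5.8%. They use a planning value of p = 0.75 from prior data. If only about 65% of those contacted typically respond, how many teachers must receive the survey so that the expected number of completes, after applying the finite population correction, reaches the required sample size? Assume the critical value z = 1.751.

Completed interviews needed (unadjusted): n₀ = 1.751² × 0.1875 / 0.058² ≈ 170.89 → 171.
FPC for N = 1,502: n = 171 / (1 + 170/1502) = 171 / 1.1132 ≈ 153.61 → 154.
At a 65% response rate, contacts needed = 154 / 0.65 ≈ 236.92 → 237.

237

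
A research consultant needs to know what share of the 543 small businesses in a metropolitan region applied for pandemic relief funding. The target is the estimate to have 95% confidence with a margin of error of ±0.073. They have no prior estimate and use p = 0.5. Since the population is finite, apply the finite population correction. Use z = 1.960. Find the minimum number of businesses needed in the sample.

Unadjusted: n₀ = 1.960² × 0.50 × 0.50 / 0.073² ≈ 180.22, so n₀ = 181.
Finite population correction with N = 543: n = n₀ / (1 + (n₀−1)/N) = 181 / (1 + 180/543) = 181 / 1.3315 ≈ 135.94.
Rounding up, n = 136.

136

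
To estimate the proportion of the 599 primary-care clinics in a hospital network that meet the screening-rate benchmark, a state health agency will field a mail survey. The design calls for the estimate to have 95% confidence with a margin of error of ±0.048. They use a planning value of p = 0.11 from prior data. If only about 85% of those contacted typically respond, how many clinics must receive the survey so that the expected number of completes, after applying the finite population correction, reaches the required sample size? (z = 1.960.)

Completed interviews needed (unadjusted): n₀ = 1.960² × 0.0979 / 0.048² ≈ 163.23 → 164.
FPC for N = 599: n = 164 / (1 + 163/599) = 164 / 1.2721 ≈ 128.92 → 129.
At an 85% response rate, contacts needed = 129 / 0.85 ≈ 151.76 → 152.

152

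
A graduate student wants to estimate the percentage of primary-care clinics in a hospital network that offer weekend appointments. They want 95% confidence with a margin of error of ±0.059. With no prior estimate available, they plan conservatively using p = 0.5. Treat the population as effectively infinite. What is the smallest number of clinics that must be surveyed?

276

For 95% confidence, z = 1.960.
With p = 0.5, p(1−p) = 0.25.
n = z²·p(1−p)/E² = 1.960² × 0.2500 / 0.059² = 3.8416 × 0.2500 / 0.003481 ≈ 275.90.
Rounding up gives n = 276.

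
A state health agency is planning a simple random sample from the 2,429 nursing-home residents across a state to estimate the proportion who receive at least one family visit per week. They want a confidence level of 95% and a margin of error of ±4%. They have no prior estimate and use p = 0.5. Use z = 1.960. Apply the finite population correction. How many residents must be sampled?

Unadjusted: n₀ = 1.960² × 0.50 × 0.50 / 0.040² ≈ 600.25, so n₀ = 601.
Finite population correction with N = 2,429: n = n₀ / (1 + (n₀−1)/N) = 601 / (1 + 600/2429) = 601 / 1.2470 ≈ 481.95.
Rounding up, n = 482.

482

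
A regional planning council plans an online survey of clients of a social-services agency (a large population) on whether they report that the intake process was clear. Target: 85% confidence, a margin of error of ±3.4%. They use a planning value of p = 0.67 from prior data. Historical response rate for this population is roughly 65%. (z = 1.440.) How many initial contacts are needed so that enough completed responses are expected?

611

Completed interviews needed: n₀ = 1.440² × 0.2211 / 0.034² ≈ 396.60 → 397.
At a 65% response rate, contacts needed = 397 / 0.65 ≈ 610.77 → 611.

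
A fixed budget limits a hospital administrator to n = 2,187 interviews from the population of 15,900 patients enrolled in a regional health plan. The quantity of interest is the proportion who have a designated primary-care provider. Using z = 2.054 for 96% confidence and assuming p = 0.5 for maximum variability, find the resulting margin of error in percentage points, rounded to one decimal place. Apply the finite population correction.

Finite-population factor: (N−n)/(N−1) = (15900−2187)/(15900−1) = 0.8625.
SE(p̂) = √[p(1−p)/n · (N−n)/(N−1)] = √[0.2500/2187 × 0.8625] = 0.00993.
E = z × SE = 2.054 × 0.00993 = 0.02040 ≈ 2.0 percentage points.

2.0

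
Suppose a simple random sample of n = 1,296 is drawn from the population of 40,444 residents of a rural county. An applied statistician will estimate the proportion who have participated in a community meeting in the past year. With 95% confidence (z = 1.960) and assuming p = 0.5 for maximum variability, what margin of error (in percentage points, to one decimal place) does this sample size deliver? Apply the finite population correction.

Finite-population factor: (N−n)/(N−1) = (40444−1296)/(40444−1) = 0.9680.
SE(p̂) = √[p(1−p)/n · (N−n)/(N−1)] = √[0.2500/1296 × 0.9680] = 0.01366.
E = z × SE = 1.960 × 0.01366 = 0.02678 ≈ 2.7 percentage points.

2.7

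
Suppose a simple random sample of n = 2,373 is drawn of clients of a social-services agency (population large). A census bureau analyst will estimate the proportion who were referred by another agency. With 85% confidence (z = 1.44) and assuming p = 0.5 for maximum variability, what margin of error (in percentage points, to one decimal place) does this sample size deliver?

SE(p̂) = √[p(1−p)/n] = √[0.2500/2373] = 0.01026.
E = z × SE = 1.44 × 0.01026 = 0.01478, or 1.5 percentage points.

1.5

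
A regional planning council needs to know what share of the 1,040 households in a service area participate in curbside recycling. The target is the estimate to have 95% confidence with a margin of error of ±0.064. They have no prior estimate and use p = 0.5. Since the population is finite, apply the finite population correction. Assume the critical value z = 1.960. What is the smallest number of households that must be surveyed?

192

Unadjusted: n₀ = 1.960² × 0.50 × 0.50 / 0.064² ≈ 234.47, so n₀ = 235.
Finite population correction with N = 1,040: n = n₀ / (1 + (n₀−1)/N) = 235 / (1 + 234/1040) = 235 / 1.2250 ≈ 191.84.
Rounding up, n = 192.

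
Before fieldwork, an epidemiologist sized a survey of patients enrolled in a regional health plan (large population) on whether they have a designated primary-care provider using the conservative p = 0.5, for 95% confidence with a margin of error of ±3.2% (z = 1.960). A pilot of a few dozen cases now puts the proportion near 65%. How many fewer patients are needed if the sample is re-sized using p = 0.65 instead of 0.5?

Conservative (p = 0.5): n = 1.960² × 0.25 / 0.032² ≈ 937.89 → 938.
Using p = 0.65: p(1−p) = 0.2275, so n = 1.960² × 0.2275 / 0.032² ≈ 853.48 → 854.
Reduction: 938 − 854 = 84.

84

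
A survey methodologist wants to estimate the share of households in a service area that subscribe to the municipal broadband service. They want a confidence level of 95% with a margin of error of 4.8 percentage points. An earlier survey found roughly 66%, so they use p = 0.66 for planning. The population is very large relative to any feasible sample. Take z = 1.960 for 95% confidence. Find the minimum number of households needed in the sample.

With p = 0.66, p(1−p) = 0.2244.
n = z²·p(1−p)/E² = 1.960² × 0.2244 / 0.048² = 3.8416 × 0.2244 / 0.002304 ≈ 374.16.
Rounding up gives n = 375.

375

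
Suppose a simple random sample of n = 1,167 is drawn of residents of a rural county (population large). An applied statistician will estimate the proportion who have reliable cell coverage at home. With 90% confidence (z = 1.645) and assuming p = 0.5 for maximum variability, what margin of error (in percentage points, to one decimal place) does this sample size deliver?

2.4

SE(p̂) = √[p(1−p)/n] = √[0.2500/1167] = 0.01464.
E = z × SE = 1.645 × 0.01464 = 0.02408, or 2.4 percentage points.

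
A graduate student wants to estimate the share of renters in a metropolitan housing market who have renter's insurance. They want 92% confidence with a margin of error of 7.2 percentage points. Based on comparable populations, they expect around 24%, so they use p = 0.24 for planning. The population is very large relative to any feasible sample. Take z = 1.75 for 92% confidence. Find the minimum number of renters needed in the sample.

108

With p = 0.24, p(1−p) = 0.1824.
n = z²·p(1−p)/E² = 1.75² × 0.1824 / 0.072² = 3.0625 × 0.1824 / 0.005184 ≈ 107.75.
Rounding up gives n = 108.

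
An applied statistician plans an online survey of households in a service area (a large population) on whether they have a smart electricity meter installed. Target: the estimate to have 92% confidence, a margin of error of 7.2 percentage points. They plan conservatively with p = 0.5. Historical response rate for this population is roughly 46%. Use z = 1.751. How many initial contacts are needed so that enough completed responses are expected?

Completed interviews needed: n₀ = 1.751² × 0.2500 / 0.072² ≈ 147.86 → 148.
At a 46% response rate, contacts needed = 148 / 0.46 ≈ 321.74 → 322.

322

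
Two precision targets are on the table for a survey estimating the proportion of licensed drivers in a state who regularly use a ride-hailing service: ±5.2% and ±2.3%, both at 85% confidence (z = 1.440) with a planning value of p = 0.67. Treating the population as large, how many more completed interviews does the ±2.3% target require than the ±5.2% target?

At ±5.2%: n = 1.440² × 0.2211 / 0.052² ≈ 169.55 → 170.
At ±2.3%: n = 1.440² × 0.2211 / 0.023² ≈ 866.68 → 867.
Additional respondents: 867 − 170 = 697.

697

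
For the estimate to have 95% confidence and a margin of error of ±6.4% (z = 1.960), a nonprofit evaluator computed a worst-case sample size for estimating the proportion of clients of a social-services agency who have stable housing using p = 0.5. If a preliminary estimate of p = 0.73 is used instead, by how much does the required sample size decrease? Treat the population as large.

50

Conservative (p = 0.5): n = 1.960² × 0.25 / 0.064² ≈ 234.47 → 235.
Using p = 0.73: p(1−p) = 0.1971, so n = 1.960² × 0.1971 / 0.064² ≈ 184.86 → 185.
Reduction: 235 − 185 = 50.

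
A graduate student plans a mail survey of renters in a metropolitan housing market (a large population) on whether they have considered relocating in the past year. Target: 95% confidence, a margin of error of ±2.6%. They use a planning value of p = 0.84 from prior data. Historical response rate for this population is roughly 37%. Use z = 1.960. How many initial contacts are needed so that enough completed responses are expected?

2065

Completed interviews needed: n₀ = 1.960² × 0.1344 / 0.026² ≈ 763.77 → 764.
At a 37% response rate, contacts needed = 764 / 0.37 ≈ 2064.86 → 2065.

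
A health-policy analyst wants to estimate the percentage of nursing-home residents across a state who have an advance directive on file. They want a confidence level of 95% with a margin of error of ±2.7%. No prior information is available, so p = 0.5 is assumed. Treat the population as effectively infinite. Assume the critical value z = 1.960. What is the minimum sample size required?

1318

With p = 0.5, p(1−p) = 0.25.
n = z²·p(1−p)/E² = 1.960² × 0.2500 / 0.027² = 3.8416 × 0.2500 / 0.000729 ≈ 1317.42.
Rounding up gives n = 1318.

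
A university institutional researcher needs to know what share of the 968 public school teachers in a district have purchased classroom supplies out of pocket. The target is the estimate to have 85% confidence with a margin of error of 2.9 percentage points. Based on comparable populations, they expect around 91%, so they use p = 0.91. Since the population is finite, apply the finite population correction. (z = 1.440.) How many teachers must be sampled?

Unadjusted: n₀ = 1.440² × 0.91 × 0.09 / 0.029² ≈ 201.94, so n₀ = 202.
Finite population correction with N = 968: n = n₀ / (1 + (n₀−1)/N) = 202 / (1 + 201/968) = 202 / 1.2076 ≈ 167.27.
Rounding up, n = 168.

168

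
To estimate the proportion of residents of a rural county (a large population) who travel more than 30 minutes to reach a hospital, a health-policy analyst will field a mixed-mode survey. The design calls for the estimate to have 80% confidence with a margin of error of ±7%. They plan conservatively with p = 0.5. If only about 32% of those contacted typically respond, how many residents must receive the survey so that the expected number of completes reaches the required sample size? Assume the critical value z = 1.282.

263

Completed interviews needed: n₀ = 1.282² × 0.2500 / 0.070² ≈ 83.85 → 84.
At a 32% response rate, contacts needed = 84 / 0.32 ≈ 262.50 → 263.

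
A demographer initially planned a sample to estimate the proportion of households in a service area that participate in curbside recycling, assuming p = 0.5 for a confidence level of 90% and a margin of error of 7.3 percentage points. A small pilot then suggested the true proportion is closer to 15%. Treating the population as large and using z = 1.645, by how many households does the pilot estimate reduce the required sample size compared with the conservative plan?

Conservative (p = 0.5): n = 1.645² × 0.25 / 0.073² ≈ 126.95 → 127.
Using p = 0.15: p(1−p) = 0.1275, so n = 1.645² × 0.1275 / 0.073² ≈ 64.74 → 65.
Reduction: 127 − 65 = 62.

62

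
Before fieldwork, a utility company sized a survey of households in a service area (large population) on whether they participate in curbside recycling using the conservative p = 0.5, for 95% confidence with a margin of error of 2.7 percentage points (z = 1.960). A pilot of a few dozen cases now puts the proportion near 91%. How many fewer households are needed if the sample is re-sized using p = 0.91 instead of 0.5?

Conservative (p = 0.5): n = 1.960² × 0.25 / 0.027² ≈ 1317.42 → 1318.
Using p = 0.91: p(1−p) = 0.0819, so n = 1.960² × 0.0819 / 0.027² ≈ 431.59 → 432.
Reduction: 1318 − 432 = 886.

886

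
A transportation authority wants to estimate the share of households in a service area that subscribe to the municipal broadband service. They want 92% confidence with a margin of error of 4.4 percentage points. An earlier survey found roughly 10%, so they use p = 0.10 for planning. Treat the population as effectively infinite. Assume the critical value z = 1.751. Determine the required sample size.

143

With p = 0.10, p(1−p) = 0.0900.
n = z²·p(1−p)/E² = 1.751² × 0.0900 / 0.044² = 3.0660 × 0.0900 / 0.001936 ≈ 142.53.
Rounding up gives n = 143.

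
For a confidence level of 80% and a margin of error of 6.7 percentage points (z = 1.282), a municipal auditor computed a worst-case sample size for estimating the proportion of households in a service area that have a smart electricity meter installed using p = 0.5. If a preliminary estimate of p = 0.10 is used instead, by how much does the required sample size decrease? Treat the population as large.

59

Conservative (p = 0.5): n = 1.282² × 0.25 / 0.067² ≈ 91.53 → 92.
Using p = 0.10: p(1−p) = 0.0900, so n = 1.282² × 0.0900 / 0.067² ≈ 32.95 → 33.
Reduction: 92 − 33 = 59.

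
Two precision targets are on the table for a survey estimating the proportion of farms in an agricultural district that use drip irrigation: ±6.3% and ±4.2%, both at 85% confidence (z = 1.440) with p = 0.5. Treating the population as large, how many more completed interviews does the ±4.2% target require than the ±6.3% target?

At ±6.3%: n = 1.440² × 0.2500 / 0.063² ≈ 130.61 → 131.
At ±4.2%: n = 1.440² × 0.2500 / 0.042² ≈ 293.88 → 294.
Additional respondents: 294 − 131 = 163.

163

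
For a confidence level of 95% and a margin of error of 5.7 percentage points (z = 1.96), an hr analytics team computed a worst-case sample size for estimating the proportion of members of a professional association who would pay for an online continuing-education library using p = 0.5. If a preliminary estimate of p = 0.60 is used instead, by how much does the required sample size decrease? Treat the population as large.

12

Conservative (p = 0.5): n = 1.96² × 0.25 / 0.057² ≈ 295.60 → 296.
Using p = 0.60: p(1−p) = 0.2400, so n = 1.96² × 0.2400 / 0.057² ≈ 283.77 → 284.
Reduction: 296 − 284 = 12.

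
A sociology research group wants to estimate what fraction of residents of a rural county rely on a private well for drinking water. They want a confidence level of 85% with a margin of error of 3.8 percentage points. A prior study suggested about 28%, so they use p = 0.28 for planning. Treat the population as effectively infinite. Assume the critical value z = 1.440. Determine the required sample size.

290

With p = 0.28, p(1−p) = 0.2016.
n = z²·p(1−p)/E² = 1.440² × 0.2016 / 0.038² = 2.0736 × 0.2016 / 0.001444 ≈ 289.50.
Rounding up gives n = 290.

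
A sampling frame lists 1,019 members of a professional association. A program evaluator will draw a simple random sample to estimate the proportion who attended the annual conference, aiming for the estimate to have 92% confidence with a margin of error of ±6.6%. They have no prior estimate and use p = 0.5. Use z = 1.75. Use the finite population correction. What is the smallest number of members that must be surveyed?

Unadjusted: n₀ = 1.75² × 0.50 × 0.50 / 0.066² ≈ 175.76, so n₀ = 176.
Finite population correction with N = 1,019: n = n₀ / (1 + (n₀−1)/N) = 176 / (1 + 175/1019) = 176 / 1.1717 ≈ 150.20.
Rounding up, n = 151.

151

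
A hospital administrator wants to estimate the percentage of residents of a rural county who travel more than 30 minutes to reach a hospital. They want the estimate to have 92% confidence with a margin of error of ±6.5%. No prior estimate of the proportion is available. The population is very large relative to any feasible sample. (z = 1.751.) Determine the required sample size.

With no prior estimate, use p = 0.5, giving p(1−p) = 0.25.
n = z²·p(1−p)/E² = 1.751² × 0.2500 / 0.065² = 3.0660 × 0.2500 / 0.004225 ≈ 181.42.
Rounding up gives n = 182.

182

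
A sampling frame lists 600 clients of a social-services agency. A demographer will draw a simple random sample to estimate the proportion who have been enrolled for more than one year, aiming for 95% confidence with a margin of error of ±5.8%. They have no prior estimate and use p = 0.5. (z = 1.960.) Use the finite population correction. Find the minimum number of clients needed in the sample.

194

Unadjusted: n₀ = 1.960² × 0.50 × 0.50 / 0.058² ≈ 285.49, so n₀ = 286.
Finite population correction with N = 600: n = n₀ / (1 + (n₀−1)/N) = 286 / (1 + 285/600) = 286 / 1.4750 ≈ 193.90.
Rounding up, n = 194.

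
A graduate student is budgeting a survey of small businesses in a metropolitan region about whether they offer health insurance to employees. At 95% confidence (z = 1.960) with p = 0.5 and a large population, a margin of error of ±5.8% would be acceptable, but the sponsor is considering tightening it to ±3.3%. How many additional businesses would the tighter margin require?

596

At ±5.8%: n = 1.960² × 0.2500 / 0.058² ≈ 285.49 → 286.
At ±3.3%: n = 1.960² × 0.2500 / 0.033² ≈ 881.91 → 882.
Additional respondents: 882 − 286 = 596.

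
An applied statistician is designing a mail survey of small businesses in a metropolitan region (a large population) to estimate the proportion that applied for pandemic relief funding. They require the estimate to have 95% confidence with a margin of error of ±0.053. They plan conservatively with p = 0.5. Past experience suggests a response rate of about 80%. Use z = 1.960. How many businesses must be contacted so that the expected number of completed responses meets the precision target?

Completed interviews needed: n₀ = 1.960² × 0.2500 / 0.053² ≈ 341.90 → 342.
At an 80% response rate, contacts needed = 342 / 0.80 ≈ 427.50 → 428.

428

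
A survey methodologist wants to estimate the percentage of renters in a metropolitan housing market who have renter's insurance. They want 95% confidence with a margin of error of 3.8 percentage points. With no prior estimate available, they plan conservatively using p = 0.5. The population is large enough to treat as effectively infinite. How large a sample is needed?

For 95% confidence, z = 1.96.
With p = 0.5, p(1−p) = 0.25.
n = z²·p(1−p)/E² = 1.96² × 0.2500 / 0.038² = 3.8416 × 0.2500 / 0.001444 ≈ 665.10.
Rounding up gives n = 666.

666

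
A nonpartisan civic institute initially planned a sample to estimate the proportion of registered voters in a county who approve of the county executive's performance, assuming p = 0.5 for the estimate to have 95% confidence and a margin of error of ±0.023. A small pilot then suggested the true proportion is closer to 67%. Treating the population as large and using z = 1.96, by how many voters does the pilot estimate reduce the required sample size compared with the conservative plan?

Conservative (p = 0.5): n = 1.96² × 0.25 / 0.023² ≈ 1815.50 → 1816.
Using p = 0.67: p(1−p) = 0.2211, so n = 1.96² × 0.2211 / 0.023² ≈ 1605.63 → 1606.
Reduction: 1816 − 1606 = 210.

210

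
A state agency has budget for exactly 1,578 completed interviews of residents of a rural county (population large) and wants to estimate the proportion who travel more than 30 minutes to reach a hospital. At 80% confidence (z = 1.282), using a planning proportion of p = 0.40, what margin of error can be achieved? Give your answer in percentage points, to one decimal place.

1.6

SE(p̂) = √[p(1−p)/n] = √[0.2400/1578] = 0.01233.
E = z × SE = 1.282 × 0.01233 = 0.01581, or 1.6 percentage points.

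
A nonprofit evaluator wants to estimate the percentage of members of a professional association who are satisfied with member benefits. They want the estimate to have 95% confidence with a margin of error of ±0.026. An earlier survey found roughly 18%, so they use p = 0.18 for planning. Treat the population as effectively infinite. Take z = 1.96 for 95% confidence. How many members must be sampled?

With p = 0.18, p(1−p) = 0.1476.
n = z²·p(1−p)/E² = 1.96² × 0.1476 / 0.026² = 3.8416 × 0.1476 / 0.000676 ≈ 838.79.
Rounding up gives n = 839.

839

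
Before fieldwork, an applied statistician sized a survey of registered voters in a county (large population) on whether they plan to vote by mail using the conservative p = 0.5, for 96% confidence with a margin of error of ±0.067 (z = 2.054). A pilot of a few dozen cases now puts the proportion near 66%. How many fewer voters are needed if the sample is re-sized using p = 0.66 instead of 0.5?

24

Conservative (p = 0.5): n = 2.054² × 0.25 / 0.067² ≈ 234.96 → 235.
Using p = 0.66: p(1−p) = 0.2244, so n = 2.054² × 0.2244 / 0.067² ≈ 210.90 → 211.
Reduction: 235 − 211 = 24.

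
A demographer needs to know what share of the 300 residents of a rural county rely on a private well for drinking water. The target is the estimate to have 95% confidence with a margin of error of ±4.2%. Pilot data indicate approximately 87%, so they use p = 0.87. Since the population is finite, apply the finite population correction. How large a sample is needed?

For 95% confidence, z = 1.96.
Unadjusted: n₀ = 1.96² × 0.87 × 0.13 / 0.042² ≈ 246.31, so n₀ = 247.
Finite population correction with N = 300: n = n₀ / (1 + (n₀−1)/N) = 247 / (1 + 246/300) = 247 / 1.8200 ≈ 135.71.
Rounding up, n = 136.

136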